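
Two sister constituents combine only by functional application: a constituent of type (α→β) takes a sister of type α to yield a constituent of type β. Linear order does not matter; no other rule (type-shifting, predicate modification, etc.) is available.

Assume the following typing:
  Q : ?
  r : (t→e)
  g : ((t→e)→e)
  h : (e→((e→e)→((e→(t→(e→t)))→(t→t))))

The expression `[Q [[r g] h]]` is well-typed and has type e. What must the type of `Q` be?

[Q [[r g] h]] must have type e. The sister [[r g] h] has type ((e→e)→((e→(t→(e→t)))→(t→t))); that is not a function onto e, so Q must be the functor, of type (((e→e)→((e→(t→(e→t)))→(t→t)))→e).

(((e→e)→((e→(t→(e→t)))→(t→t)))→e)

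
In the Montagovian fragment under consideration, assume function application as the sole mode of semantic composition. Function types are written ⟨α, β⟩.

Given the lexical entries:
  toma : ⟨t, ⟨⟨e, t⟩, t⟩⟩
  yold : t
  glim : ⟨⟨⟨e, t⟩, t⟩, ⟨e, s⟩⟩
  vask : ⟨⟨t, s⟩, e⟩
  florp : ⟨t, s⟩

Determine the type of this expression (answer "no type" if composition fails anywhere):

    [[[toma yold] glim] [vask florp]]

s

At [toma yold], toma : ⟨t, ⟨⟨e, t⟩, t⟩⟩ takes yold : t, giving ⟨⟨e, t⟩, t⟩.
At [[toma yold] glim], glim : ⟨⟨⟨e, t⟩, t⟩, ⟨e, s⟩⟩ takes [toma yold] : ⟨⟨e, t⟩, t⟩, giving ⟨e, s⟩.
At [vask florp], vask : ⟨⟨t, s⟩, e⟩ takes florp : ⟨t, s⟩, giving e.
At [[[toma yold] glim] [vask florp]], [[toma yold] glim] : ⟨e, s⟩ takes [vask florp] : e, giving s.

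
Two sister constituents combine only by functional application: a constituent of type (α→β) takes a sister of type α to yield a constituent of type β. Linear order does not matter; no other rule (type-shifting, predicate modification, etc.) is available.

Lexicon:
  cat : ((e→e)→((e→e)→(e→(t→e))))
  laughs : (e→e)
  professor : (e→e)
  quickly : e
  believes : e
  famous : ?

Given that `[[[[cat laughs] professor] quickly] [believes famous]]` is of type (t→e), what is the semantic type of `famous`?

For [[[[cat laughs] professor] quickly] [believes famous]] to have type (t→e) with [[[cat laughs] professor] quickly] of type (t→e), [believes famous] must be the function: [believes famous] : ((t→e)→(t→e)).
For [believes famous] to have type ((t→e)→(t→e)) with believes of type e, famous must be the function: famous : (e→((t→e)→(t→e))).

(e→((t→e)→(t→e)))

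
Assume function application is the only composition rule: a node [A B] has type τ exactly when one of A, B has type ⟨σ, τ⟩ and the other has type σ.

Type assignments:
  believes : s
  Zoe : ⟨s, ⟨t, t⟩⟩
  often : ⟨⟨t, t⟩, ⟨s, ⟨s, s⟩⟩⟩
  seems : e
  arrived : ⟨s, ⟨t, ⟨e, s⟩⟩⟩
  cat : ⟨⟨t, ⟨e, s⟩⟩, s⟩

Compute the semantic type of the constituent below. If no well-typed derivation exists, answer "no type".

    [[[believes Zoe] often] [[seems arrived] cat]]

no type

At [believes Zoe], Zoe : ⟨s, ⟨t, t⟩⟩ takes believes : s, giving ⟨t, t⟩.
At [[believes Zoe] often], often : ⟨⟨t, t⟩, ⟨s, ⟨s, s⟩⟩⟩ takes [believes Zoe] : ⟨t, t⟩, giving ⟨s, ⟨s, s⟩⟩.
At [seems arrived]: neither e nor ⟨s, ⟨t, ⟨e, s⟩⟩⟩ can take the other as argument; the node is ill-typed.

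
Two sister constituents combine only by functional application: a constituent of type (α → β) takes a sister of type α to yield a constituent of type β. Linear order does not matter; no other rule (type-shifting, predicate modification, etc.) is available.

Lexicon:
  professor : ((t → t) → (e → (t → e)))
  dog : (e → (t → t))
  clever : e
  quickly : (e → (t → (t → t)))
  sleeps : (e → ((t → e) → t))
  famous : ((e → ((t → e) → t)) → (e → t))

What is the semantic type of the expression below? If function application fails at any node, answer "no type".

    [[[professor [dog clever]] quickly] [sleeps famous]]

[dog clever]: dog is (e → (t → t)), clever is e; result (t → t).
[professor [dog clever]]: professor is ((t → t) → (e → (t → e))), [dog clever] is (t → t); result (e → (t → e)).
[[professor [dog clever]] quickly]: (e → (t → e)) and (e → (t → (t → t))) cannot combine by function application — type clash.

no type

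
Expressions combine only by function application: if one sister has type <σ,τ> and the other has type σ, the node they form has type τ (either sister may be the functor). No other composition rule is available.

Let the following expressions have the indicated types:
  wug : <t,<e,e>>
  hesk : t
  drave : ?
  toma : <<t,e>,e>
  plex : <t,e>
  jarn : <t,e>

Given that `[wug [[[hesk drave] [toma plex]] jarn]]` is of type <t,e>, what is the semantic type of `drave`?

[wug [[[hesk drave] [toma plex]] jarn]] must have type <t,e>. The sister wug has type <t,<e,e>>; that is not a function onto <t,e>, so [[[hesk drave] [toma plex]] jarn] must be the functor, of type <<t,<e,e>>,<t,e>>.
[[[hesk drave] [toma plex]] jarn] must have type <<t,<e,e>>,<t,e>>. The sister jarn has type <t,e>; that is not a function onto <<t,<e,e>>,<t,e>>, so [[hesk drave] [toma plex]] must be the functor, of type <<t,e>,<<t,<e,e>>,<t,e>>>.
[[hesk drave] [toma plex]] must have type <<t,e>,<<t,<e,e>>,<t,e>>>. The sister [toma plex] has type e; that is not a function onto <<t,e>,<<t,<e,e>>,<t,e>>>, so [hesk drave] must be the functor, of type <e,<<t,e>,<<t,<e,e>>,<t,e>>>>.
[hesk drave] must have type <e,<<t,e>,<<t,<e,e>>,<t,e>>>>. The sister hesk has type t; that is not a function onto <e,<<t,e>,<<t,<e,e>>,<t,e>>>>, so drave must be the functor, of type <t,<e,<<t,e>,<<t,<e,e>>,<t,e>>>>>.

<t,<e,<<t,e>,<<t,<e,e>>,<t,e>>>>>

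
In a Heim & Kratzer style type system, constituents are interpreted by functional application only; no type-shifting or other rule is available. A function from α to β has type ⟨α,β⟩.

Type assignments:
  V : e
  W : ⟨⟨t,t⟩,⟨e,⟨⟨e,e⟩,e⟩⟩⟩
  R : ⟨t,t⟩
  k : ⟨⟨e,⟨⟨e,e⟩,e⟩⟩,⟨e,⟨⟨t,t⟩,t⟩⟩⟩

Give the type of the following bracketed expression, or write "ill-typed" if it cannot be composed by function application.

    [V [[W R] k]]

⟨⟨t,t⟩,t⟩

[W R]: W is ⟨⟨t,t⟩,⟨e,⟨⟨e,e⟩,e⟩⟩⟩, R is ⟨t,t⟩; result ⟨e,⟨⟨e,e⟩,e⟩⟩.
[[W R] k]: k is ⟨⟨e,⟨⟨e,e⟩,e⟩⟩,⟨e,⟨⟨t,t⟩,t⟩⟩⟩, [W R] is ⟨e,⟨⟨e,e⟩,e⟩⟩; result ⟨e,⟨⟨t,t⟩,t⟩⟩.
[V [[W R] k]]: [[W R] k] is ⟨e,⟨⟨t,t⟩,t⟩⟩, V is e; result ⟨⟨t,t⟩,t⟩.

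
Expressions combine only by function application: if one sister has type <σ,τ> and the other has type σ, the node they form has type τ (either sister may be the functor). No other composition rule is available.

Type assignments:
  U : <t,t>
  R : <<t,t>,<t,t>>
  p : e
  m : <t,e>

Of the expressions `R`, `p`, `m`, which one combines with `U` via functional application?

R

R — combines: R : <<t,t>,<t,t>> takes U : <t,t> as argument, giving <t,t>.
p : e — no; U wants t, and p wants nothing (atomic).
m : <t,e> — no; U wants t, and m wants t.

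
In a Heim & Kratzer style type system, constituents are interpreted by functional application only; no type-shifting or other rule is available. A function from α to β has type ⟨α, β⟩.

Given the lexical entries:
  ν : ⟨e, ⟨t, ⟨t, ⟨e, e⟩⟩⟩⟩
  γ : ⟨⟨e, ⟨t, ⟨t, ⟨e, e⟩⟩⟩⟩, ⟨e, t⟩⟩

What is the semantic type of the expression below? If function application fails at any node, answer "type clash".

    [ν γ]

⟨e, t⟩

[ν γ]: functor γ : ⟨⟨e, ⟨t, ⟨t, ⟨e, e⟩⟩⟩⟩, ⟨e, t⟩⟩, argument ν : ⟨e, ⟨t, ⟨t, ⟨e, e⟩⟩⟩⟩; result ⟨e, t⟩.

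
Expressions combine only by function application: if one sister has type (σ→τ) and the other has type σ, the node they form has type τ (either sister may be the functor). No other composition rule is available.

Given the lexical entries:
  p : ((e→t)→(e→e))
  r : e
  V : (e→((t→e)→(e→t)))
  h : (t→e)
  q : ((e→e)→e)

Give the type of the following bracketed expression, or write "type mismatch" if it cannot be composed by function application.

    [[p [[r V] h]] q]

e

[r V]: functor V : (e→((t→e)→(e→t))), argument r : e; result ((t→e)→(e→t)).
[[r V] h]: functor [r V] : ((t→e)→(e→t)), argument h : (t→e); result (e→t).
[p [[r V] h]]: functor p : ((e→t)→(e→e)), argument [[r V] h] : (e→t); result (e→e).
[[p [[r V] h]] q]: functor q : ((e→e)→e), argument [p [[r V] h]] : (e→e); result e.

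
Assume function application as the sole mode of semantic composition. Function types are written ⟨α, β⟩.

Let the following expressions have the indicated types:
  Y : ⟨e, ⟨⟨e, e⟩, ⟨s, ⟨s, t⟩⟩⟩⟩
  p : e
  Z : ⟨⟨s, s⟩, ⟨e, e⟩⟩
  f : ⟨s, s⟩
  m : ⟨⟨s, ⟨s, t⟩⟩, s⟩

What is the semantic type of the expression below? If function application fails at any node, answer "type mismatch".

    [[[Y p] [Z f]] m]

s

[Y p]: functor Y : ⟨e, ⟨⟨e, e⟩, ⟨s, ⟨s, t⟩⟩⟩⟩, argument p : e; result ⟨⟨e, e⟩, ⟨s, ⟨s, t⟩⟩⟩.
[Z f]: functor Z : ⟨⟨s, s⟩, ⟨e, e⟩⟩, argument f : ⟨s, s⟩; result ⟨e, e⟩.
[[Y p] [Z f]]: functor [Y p] : ⟨⟨e, e⟩, ⟨s, ⟨s, t⟩⟩⟩, argument [Z f] : ⟨e, e⟩; result ⟨s, ⟨s, t⟩⟩.
[[[Y p] [Z f]] m]: functor m : ⟨⟨s, ⟨s, t⟩⟩, s⟩, argument [[Y p] [Z f]] : ⟨s, ⟨s, t⟩⟩; result s.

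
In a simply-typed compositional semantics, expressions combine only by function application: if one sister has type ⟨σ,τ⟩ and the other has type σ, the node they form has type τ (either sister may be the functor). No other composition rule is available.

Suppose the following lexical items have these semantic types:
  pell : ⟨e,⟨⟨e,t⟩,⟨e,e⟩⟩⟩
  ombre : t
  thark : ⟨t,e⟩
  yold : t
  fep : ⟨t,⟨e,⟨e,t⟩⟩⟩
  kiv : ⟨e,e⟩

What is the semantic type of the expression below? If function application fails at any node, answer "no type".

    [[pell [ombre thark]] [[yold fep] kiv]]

no type

[ombre thark]: functor thark : ⟨t,e⟩, argument ombre : t; result e.
[pell [ombre thark]]: functor pell : ⟨e,⟨⟨e,t⟩,⟨e,e⟩⟩⟩, argument [ombre thark] : e; result ⟨⟨e,t⟩,⟨e,e⟩⟩.
[yold fep]: functor fep : ⟨t,⟨e,⟨e,t⟩⟩⟩, argument yold : t; result ⟨e,⟨e,t⟩⟩.
At [[yold fep] kiv]: neither ⟨e,⟨e,t⟩⟩ nor ⟨e,e⟩ can take the other as argument; the node is ill-typed.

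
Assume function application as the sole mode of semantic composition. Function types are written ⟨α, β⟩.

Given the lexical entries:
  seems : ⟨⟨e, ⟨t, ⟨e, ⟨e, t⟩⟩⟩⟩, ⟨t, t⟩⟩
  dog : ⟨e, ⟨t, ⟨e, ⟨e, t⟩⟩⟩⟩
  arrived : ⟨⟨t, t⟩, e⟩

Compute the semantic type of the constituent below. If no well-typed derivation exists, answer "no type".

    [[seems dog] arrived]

[seems dog]: seems is ⟨⟨e, ⟨t, ⟨e, ⟨e, t⟩⟩⟩⟩, ⟨t, t⟩⟩, dog is ⟨e, ⟨t, ⟨e, ⟨e, t⟩⟩⟩⟩; result ⟨t, t⟩.
[[seems dog] arrived]: arrived is ⟨⟨t, t⟩, e⟩, [seems dog] is ⟨t, t⟩; result e.

e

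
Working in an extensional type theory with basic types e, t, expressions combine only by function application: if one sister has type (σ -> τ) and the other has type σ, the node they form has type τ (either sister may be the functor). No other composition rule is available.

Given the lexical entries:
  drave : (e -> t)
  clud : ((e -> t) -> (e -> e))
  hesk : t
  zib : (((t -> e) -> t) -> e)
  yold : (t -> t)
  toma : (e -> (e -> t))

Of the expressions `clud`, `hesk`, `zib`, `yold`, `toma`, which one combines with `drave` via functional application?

clud

clud — combines: clud : ((e -> t) -> (e -> e)) takes drave : (e -> t) as argument, giving (e -> e).
hesk : t — no; drave wants e, and hesk wants nothing (atomic).
zib : (((t -> e) -> t) -> e) — no; drave wants e, and zib wants ((t -> e) -> t).
yold : (t -> t) — no; drave wants e, and yold wants t.
toma : (e -> (e -> t)) — no; drave wants e, and toma wants e.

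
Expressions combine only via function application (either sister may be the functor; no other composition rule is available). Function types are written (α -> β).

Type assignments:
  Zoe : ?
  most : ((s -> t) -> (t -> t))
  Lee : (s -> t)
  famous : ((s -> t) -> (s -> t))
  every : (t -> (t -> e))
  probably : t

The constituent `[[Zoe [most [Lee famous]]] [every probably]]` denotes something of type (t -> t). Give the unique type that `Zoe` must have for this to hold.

((t -> t) -> ((t -> e) -> (t -> t)))

At [[Zoe [most [Lee famous]]] [every probably]] (required: (t -> t)): [every probably] is (t -> e), which is not a function with range (t -> t); hence [Zoe [most [Lee famous]]] is the functor — type ((t -> e) -> (t -> t)).
At [Zoe [most [Lee famous]]] (required: ((t -> e) -> (t -> t))): [most [Lee famous]] is (t -> t), which is not a function with range ((t -> e) -> (t -> t)); hence Zoe is the functor — type ((t -> t) -> ((t -> e) -> (t -> t))).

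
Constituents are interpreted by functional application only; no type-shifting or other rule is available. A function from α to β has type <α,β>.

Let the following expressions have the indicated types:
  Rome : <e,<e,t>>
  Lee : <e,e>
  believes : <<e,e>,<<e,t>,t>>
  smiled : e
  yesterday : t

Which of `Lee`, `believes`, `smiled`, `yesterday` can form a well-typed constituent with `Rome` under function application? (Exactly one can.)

Lee : <e,e> — does not combine with Rome.
believes : <<e,e>,<<e,t>,t>> — does not combine with Rome.
smiled — combines: Rome : <e,<e,t>> takes smiled : e as argument, giving <e,t>.
yesterday : t — does not combine with Rome.

smiled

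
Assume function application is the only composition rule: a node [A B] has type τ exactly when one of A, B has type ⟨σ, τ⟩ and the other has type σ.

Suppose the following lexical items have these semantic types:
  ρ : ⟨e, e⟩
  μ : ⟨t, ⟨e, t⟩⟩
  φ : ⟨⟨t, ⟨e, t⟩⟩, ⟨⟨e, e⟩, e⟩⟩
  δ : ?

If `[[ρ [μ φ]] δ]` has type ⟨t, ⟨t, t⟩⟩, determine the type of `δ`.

[[ρ [μ φ]] δ] is required to be ⟨t, ⟨t, t⟩⟩. [ρ [μ φ]] : e cannot yield ⟨t, ⟨t, t⟩⟩ as functor, so δ : ⟨e, ⟨t, ⟨t, t⟩⟩⟩.

⟨e, ⟨t, ⟨t, t⟩⟩⟩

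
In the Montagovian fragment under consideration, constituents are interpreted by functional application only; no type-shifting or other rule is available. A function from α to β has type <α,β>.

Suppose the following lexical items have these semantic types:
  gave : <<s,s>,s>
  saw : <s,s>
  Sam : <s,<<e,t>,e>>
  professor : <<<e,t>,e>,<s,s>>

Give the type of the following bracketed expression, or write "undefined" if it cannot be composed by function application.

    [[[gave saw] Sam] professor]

[gave saw] — gave of type <<s,s>,s> combines with saw of type <s,s>: type s.
[[gave saw] Sam] — Sam of type <s,<<e,t>,e>> combines with [gave saw] of type s: type <<e,t>,e>.
[[[gave saw] Sam] professor] — professor of type <<<e,t>,e>,<s,s>> combines with [[gave saw] Sam] of type <<e,t>,e>: type <s,s>.

<s,s>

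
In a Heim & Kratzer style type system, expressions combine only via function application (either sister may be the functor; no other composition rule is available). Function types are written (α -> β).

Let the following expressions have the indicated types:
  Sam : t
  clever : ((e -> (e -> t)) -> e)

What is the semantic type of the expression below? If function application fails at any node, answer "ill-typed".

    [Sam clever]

At [Sam clever]: neither t nor ((e -> (e -> t)) -> e) can take the other as argument; the node is ill-typed.

ill-typed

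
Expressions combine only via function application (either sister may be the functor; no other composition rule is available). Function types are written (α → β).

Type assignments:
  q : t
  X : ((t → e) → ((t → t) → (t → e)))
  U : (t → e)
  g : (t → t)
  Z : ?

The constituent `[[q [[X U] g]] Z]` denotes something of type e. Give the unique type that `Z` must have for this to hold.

For [[q [[X U] g]] Z] to have type e with [q [[X U] g]] of type e, Z must be the function: Z : (e → e).

(e → e)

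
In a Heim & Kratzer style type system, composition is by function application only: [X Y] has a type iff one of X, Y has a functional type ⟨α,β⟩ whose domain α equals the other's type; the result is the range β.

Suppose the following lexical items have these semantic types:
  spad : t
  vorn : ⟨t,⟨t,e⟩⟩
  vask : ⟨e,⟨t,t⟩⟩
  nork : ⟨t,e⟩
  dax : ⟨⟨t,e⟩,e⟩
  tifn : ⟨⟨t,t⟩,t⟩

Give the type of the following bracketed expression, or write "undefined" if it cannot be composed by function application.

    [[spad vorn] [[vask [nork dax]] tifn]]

[spad vorn]: ⟨t,⟨t,e⟩⟩ applied to t yields ⟨t,e⟩.
[nork dax]: ⟨⟨t,e⟩,e⟩ applied to ⟨t,e⟩ yields e.
[vask [nork dax]]: ⟨e,⟨t,t⟩⟩ applied to e yields ⟨t,t⟩.
[[vask [nork dax]] tifn]: ⟨⟨t,t⟩,t⟩ applied to ⟨t,t⟩ yields t.
[[spad vorn] [[vask [nork dax]] tifn]]: ⟨t,e⟩ applied to t yields e.

e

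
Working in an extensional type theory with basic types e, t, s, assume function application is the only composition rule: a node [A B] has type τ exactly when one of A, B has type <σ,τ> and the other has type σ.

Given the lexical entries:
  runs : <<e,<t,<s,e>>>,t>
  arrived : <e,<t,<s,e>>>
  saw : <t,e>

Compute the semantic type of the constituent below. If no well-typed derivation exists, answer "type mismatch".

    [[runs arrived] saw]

e

[runs arrived]: <<e,<t,<s,e>>>,t> applied to <e,<t,<s,e>>> yields t.
[[runs arrived] saw]: <t,e> applied to t yields e.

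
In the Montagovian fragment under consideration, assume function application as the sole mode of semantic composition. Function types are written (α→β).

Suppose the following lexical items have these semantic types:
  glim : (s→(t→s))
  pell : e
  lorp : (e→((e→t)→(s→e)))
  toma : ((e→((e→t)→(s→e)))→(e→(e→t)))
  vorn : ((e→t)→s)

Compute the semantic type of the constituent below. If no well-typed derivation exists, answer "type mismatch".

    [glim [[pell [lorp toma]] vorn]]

(t→s)

At [lorp toma], toma : ((e→((e→t)→(s→e)))→(e→(e→t))) takes lorp : (e→((e→t)→(s→e))), giving (e→(e→t)).
At [pell [lorp toma]], [lorp toma] : (e→(e→t)) takes pell : e, giving (e→t).
At [[pell [lorp toma]] vorn], vorn : ((e→t)→s) takes [pell [lorp toma]] : (e→t), giving s.
At [glim [[pell [lorp toma]] vorn]], glim : (s→(t→s)) takes [[pell [lorp toma]] vorn] : s, giving (t→s).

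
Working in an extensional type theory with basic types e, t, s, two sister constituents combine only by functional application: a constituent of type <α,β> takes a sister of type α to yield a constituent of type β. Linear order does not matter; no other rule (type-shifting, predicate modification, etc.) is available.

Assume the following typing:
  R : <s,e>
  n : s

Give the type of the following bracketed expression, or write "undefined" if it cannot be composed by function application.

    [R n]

e

[R n]: functor R : <s,e>, argument n : s; result e.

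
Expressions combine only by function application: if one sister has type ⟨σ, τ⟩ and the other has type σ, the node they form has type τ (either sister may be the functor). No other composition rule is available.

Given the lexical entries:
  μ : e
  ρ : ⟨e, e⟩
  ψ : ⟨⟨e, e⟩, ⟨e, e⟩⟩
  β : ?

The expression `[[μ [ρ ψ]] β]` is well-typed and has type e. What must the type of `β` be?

[[μ [ρ ψ]] β] must have type e. The sister [μ [ρ ψ]] has type e; that is not a function onto e, so β must be the functor, of type ⟨e, e⟩.

⟨e, e⟩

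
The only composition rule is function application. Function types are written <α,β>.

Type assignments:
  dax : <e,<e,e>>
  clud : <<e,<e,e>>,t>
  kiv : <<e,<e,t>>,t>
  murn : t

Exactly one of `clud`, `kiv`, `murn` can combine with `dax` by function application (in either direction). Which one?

clud

clud — combines: clud : <<e,<e,e>>,t> takes dax : <e,<e,e>> as argument, giving t.
kiv : <<e,<e,t>>,t> — does not combine with dax.
murn : t — does not combine with dax.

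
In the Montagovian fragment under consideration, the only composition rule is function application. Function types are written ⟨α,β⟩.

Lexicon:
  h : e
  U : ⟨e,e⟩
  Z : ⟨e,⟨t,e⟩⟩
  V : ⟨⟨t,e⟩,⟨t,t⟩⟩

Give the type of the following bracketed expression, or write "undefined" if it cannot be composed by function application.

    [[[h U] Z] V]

[h U]: functor U : ⟨e,e⟩, argument h : e; result e.
[[h U] Z]: functor Z : ⟨e,⟨t,e⟩⟩, argument [h U] : e; result ⟨t,e⟩.
[[[h U] Z] V]: functor V : ⟨⟨t,e⟩,⟨t,t⟩⟩, argument [[h U] Z] : ⟨t,e⟩; result ⟨t,t⟩.

⟨t,t⟩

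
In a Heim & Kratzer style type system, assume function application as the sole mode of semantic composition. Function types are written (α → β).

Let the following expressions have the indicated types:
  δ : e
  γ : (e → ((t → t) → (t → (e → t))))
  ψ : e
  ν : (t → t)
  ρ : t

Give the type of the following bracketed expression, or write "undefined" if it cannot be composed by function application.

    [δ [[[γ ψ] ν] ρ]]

t

[γ ψ]: functor γ : (e → ((t → t) → (t → (e → t)))), argument ψ : e; result ((t → t) → (t → (e → t))).
[[γ ψ] ν]: functor [γ ψ] : ((t → t) → (t → (e → t))), argument ν : (t → t); result (t → (e → t)).
[[[γ ψ] ν] ρ]: functor [[γ ψ] ν] : (t → (e → t)), argument ρ : t; result (e → t).
[δ [[[γ ψ] ν] ρ]]: functor [[[γ ψ] ν] ρ] : (e → t), argument δ : e; result t.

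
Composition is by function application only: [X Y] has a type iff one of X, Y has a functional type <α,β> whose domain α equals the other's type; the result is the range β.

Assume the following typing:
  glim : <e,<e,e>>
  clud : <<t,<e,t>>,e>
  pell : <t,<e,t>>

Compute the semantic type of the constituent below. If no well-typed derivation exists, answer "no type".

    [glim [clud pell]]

<e,e>

[clud pell]: functor clud : <<t,<e,t>>,e>, argument pell : <t,<e,t>>; result e.
[glim [clud pell]]: functor glim : <e,<e,e>>, argument [clud pell] : e; result <e,e>.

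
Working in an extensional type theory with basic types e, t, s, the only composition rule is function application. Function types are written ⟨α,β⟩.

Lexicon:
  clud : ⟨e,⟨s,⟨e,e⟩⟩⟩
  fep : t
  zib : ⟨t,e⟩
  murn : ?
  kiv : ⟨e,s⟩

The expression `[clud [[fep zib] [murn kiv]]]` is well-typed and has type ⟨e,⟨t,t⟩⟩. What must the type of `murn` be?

[clud [[fep zib] [murn kiv]]] must have type ⟨e,⟨t,t⟩⟩. The sister clud has type ⟨e,⟨s,⟨e,e⟩⟩⟩; that is not a function onto ⟨e,⟨t,t⟩⟩, so [[fep zib] [murn kiv]] must be the functor, of type ⟨⟨e,⟨s,⟨e,e⟩⟩⟩,⟨e,⟨t,t⟩⟩⟩.
[[fep zib] [murn kiv]] must have type ⟨⟨e,⟨s,⟨e,e⟩⟩⟩,⟨e,⟨t,t⟩⟩⟩. The sister [fep zib] has type e; that is not a function onto ⟨⟨e,⟨s,⟨e,e⟩⟩⟩,⟨e,⟨t,t⟩⟩⟩, so [murn kiv] must be the functor, of type ⟨e,⟨⟨e,⟨s,⟨e,e⟩⟩⟩,⟨e,⟨t,t⟩⟩⟩⟩.
[murn kiv] must have type ⟨e,⟨⟨e,⟨s,⟨e,e⟩⟩⟩,⟨e,⟨t,t⟩⟩⟩⟩. The sister kiv has type ⟨e,s⟩; that is not a function onto ⟨e,⟨⟨e,⟨s,⟨e,e⟩⟩⟩,⟨e,⟨t,t⟩⟩⟩⟩, so murn must be the functor, of type ⟨⟨e,s⟩,⟨e,⟨⟨e,⟨s,⟨e,e⟩⟩⟩,⟨e,⟨t,t⟩⟩⟩⟩⟩.

⟨⟨e,s⟩,⟨e,⟨⟨e,⟨s,⟨e,e⟩⟩⟩,⟨e,⟨t,t⟩⟩⟩⟩⟩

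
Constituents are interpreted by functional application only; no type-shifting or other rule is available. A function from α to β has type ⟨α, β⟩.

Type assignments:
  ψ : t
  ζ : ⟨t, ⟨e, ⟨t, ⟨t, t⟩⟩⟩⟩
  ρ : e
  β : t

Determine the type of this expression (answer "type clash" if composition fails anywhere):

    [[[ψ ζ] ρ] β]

⟨t, t⟩

[ψ ζ]: ⟨t, ⟨e, ⟨t, ⟨t, t⟩⟩⟩⟩ applied to t yields ⟨e, ⟨t, ⟨t, t⟩⟩⟩.
[[ψ ζ] ρ]: ⟨e, ⟨t, ⟨t, t⟩⟩⟩ applied to e yields ⟨t, ⟨t, t⟩⟩.
[[[ψ ζ] ρ] β]: ⟨t, ⟨t, t⟩⟩ applied to t yields ⟨t, t⟩.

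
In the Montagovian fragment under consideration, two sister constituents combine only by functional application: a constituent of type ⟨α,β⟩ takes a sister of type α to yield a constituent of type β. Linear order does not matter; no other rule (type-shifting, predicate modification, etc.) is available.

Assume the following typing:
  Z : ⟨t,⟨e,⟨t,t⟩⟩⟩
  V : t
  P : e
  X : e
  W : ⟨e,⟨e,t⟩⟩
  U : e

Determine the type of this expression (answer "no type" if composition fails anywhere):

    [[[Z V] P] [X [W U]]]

[Z V]: functor Z : ⟨t,⟨e,⟨t,t⟩⟩⟩, argument V : t; result ⟨e,⟨t,t⟩⟩.
[[Z V] P]: functor [Z V] : ⟨e,⟨t,t⟩⟩, argument P : e; result ⟨t,t⟩.
[W U]: functor W : ⟨e,⟨e,t⟩⟩, argument U : e; result ⟨e,t⟩.
[X [W U]]: functor [W U] : ⟨e,t⟩, argument X : e; result t.
[[[Z V] P] [X [W U]]]: functor [[Z V] P] : ⟨t,t⟩, argument [X [W U]] : t; result t.

t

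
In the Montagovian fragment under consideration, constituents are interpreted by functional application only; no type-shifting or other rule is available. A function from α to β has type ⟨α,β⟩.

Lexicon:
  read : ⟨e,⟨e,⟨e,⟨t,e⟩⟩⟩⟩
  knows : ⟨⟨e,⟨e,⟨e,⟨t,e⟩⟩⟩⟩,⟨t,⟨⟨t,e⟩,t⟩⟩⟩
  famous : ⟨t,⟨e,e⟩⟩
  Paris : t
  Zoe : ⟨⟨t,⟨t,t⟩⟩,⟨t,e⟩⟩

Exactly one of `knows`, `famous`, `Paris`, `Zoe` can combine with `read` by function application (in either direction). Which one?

knows — combines: knows : ⟨⟨e,⟨e,⟨e,⟨t,e⟩⟩⟩⟩,⟨t,⟨⟨t,e⟩,t⟩⟩⟩ takes read : ⟨e,⟨e,⟨e,⟨t,e⟩⟩⟩⟩ as argument, giving ⟨t,⟨⟨t,e⟩,t⟩⟩.
famous : ⟨t,⟨e,e⟩⟩ — neither side's domain matches the other.
Paris : t — neither side's domain matches the other.
Zoe : ⟨⟨t,⟨t,t⟩⟩,⟨t,e⟩⟩ — neither side's domain matches the other.

knows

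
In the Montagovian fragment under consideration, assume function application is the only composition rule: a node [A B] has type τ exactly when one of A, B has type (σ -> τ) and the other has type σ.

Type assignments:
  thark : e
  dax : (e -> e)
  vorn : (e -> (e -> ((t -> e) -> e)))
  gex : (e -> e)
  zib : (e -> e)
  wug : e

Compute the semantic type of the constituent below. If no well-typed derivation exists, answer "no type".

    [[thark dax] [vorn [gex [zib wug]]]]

((t -> e) -> e)

[thark dax] — dax of type (e -> e) combines with thark of type e: type e.
[zib wug] — zib of type (e -> e) combines with wug of type e: type e.
[gex [zib wug]] — gex of type (e -> e) combines with [zib wug] of type e: type e.
[vorn [gex [zib wug]]] — vorn of type (e -> (e -> ((t -> e) -> e))) combines with [gex [zib wug]] of type e: type (e -> ((t -> e) -> e)).
[[thark dax] [vorn [gex [zib wug]]]] — [vorn [gex [zib wug]]] of type (e -> ((t -> e) -> e)) combines with [thark dax] of type e: type ((t -> e) -> e).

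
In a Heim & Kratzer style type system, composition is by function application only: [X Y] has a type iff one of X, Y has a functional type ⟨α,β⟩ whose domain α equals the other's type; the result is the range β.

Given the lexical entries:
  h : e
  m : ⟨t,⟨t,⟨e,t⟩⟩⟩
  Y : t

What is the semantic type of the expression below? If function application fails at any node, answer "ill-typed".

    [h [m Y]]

ill-typed

[m Y] — m of type ⟨t,⟨t,⟨e,t⟩⟩⟩ combines with Y of type t: type ⟨t,⟨e,t⟩⟩.
[h [m Y]]: e with ⟨t,⟨e,t⟩⟩ — neither is a function whose domain matches the other; composition fails here.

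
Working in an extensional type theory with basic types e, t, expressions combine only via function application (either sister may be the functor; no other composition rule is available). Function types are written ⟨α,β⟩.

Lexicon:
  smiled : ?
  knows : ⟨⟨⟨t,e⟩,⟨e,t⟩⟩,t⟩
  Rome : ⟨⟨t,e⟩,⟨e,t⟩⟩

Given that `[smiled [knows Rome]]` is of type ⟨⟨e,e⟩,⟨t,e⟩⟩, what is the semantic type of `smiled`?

⟨t,⟨⟨e,e⟩,⟨t,e⟩⟩⟩

For [smiled [knows Rome]] to have type ⟨⟨e,e⟩,⟨t,e⟩⟩ with [knows Rome] of type t, smiled must be the function: smiled : ⟨t,⟨⟨e,e⟩,⟨t,e⟩⟩⟩.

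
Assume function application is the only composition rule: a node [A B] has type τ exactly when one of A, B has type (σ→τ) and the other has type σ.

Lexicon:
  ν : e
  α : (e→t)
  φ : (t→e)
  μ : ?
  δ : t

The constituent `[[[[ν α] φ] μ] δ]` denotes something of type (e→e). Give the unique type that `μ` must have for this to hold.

For [[[[ν α] φ] μ] δ] to have type (e→e) with δ of type t, [[[ν α] φ] μ] must be the function: [[[ν α] φ] μ] : (t→(e→e)).
For [[[ν α] φ] μ] to have type (t→(e→e)) with [[ν α] φ] of type e, μ must be the function: μ : (e→(t→(e→e))).

(e→(t→(e→e)))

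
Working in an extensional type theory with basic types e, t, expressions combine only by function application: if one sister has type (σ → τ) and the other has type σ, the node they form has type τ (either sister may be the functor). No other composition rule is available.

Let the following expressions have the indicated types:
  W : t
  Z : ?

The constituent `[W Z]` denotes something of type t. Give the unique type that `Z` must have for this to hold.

[W Z] is required to be t. W : t cannot yield t as functor, so Z : (t → t).

(t → t)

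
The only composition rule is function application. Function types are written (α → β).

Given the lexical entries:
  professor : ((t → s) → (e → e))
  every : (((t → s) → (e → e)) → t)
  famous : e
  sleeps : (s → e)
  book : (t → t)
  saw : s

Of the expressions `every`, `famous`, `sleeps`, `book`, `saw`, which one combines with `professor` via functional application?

every — combines: every : (((t → s) → (e → e)) → t) takes professor : ((t → s) → (e → e)) as argument, giving t.
famous : e — does not combine with professor.
sleeps : (s → e) — does not combine with professor.
book : (t → t) — does not combine with professor.
saw : s — does not combine with professor.

every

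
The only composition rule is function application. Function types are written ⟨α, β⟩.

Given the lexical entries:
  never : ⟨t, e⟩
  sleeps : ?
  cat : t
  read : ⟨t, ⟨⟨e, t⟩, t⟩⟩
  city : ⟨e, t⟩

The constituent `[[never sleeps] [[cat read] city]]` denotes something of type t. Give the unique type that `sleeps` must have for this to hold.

For [[never sleeps] [[cat read] city]] to have type t with [[cat read] city] of type t, [never sleeps] must be the function: [never sleeps] : ⟨t, t⟩.
For [never sleeps] to have type ⟨t, t⟩ with never of type ⟨t, e⟩, sleeps must be the function: sleeps : ⟨⟨t, e⟩, ⟨t, t⟩⟩.

⟨⟨t, e⟩, ⟨t, t⟩⟩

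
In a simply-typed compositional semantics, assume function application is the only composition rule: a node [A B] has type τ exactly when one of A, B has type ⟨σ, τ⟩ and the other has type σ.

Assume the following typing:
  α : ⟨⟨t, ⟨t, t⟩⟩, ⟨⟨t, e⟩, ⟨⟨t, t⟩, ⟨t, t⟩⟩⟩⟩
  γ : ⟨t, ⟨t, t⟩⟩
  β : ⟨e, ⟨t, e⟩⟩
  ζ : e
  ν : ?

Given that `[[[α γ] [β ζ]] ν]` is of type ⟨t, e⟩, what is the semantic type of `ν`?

⟨⟨⟨t, t⟩, ⟨t, t⟩⟩, ⟨t, e⟩⟩

At [[[α γ] [β ζ]] ν] (required: ⟨t, e⟩): [[α γ] [β ζ]] is ⟨⟨t, t⟩, ⟨t, t⟩⟩, which is not a function with range ⟨t, e⟩; hence ν is the functor — type ⟨⟨⟨t, t⟩, ⟨t, t⟩⟩, ⟨t, e⟩⟩.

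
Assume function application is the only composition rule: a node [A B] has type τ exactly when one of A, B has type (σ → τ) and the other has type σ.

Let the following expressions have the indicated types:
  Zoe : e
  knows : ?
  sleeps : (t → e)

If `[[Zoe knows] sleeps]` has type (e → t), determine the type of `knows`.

(e → ((t → e) → (e → t)))

[[Zoe knows] sleeps] must have type (e → t). The sister sleeps has type (t → e); that is not a function onto (e → t), so [Zoe knows] must be the functor, of type ((t → e) → (e → t)).
[Zoe knows] must have type ((t → e) → (e → t)). The sister Zoe has type e; that is not a function onto ((t → e) → (e → t)), so knows must be the functor, of type (e → ((t → e) → (e → t))).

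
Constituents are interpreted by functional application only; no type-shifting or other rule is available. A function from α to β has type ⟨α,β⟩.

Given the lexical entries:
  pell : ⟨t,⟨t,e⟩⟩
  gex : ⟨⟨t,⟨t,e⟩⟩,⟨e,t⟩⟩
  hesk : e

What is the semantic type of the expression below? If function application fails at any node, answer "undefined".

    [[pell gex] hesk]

t

[pell gex] — gex of type ⟨⟨t,⟨t,e⟩⟩,⟨e,t⟩⟩ combines with pell of type ⟨t,⟨t,e⟩⟩: type ⟨e,t⟩.
[[pell gex] hesk] — [pell gex] of type ⟨e,t⟩ combines with hesk of type e: type t.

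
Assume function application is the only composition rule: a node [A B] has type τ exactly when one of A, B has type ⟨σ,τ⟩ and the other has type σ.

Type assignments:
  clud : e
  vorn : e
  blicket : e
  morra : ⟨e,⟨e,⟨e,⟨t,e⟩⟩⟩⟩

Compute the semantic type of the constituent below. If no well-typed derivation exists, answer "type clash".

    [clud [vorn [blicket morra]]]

[blicket morra]: morra is ⟨e,⟨e,⟨e,⟨t,e⟩⟩⟩⟩, blicket is e; result ⟨e,⟨e,⟨t,e⟩⟩⟩.
[vorn [blicket morra]]: [blicket morra] is ⟨e,⟨e,⟨t,e⟩⟩⟩, vorn is e; result ⟨e,⟨t,e⟩⟩.
[clud [vorn [blicket morra]]]: [vorn [blicket morra]] is ⟨e,⟨t,e⟩⟩, clud is e; result ⟨t,e⟩.

⟨t,e⟩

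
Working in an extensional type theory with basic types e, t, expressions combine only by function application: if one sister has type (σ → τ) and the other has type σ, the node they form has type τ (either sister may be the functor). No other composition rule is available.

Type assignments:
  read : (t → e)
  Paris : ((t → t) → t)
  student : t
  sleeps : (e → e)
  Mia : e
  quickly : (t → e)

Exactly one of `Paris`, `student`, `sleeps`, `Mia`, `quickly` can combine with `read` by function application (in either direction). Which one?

student

Paris : ((t → t) → t) — no; read wants t, and Paris wants (t → t).
student — combines: read : (t → e) takes student : t as argument, giving e.
sleeps : (e → e) — no; read wants t, and sleeps wants e.
Mia : e — no; read wants t, and Mia wants nothing (atomic).
quickly : (t → e) — no; read wants t, and quickly wants t.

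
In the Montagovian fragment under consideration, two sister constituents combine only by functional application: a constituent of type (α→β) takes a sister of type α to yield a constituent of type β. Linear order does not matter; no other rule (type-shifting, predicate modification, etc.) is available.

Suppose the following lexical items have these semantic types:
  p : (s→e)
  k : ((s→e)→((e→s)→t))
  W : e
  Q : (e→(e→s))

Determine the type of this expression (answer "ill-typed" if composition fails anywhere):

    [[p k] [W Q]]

t

[p k]: k is ((s→e)→((e→s)→t)), p is (s→e); result ((e→s)→t).
[W Q]: Q is (e→(e→s)), W is e; result (e→s).
[[p k] [W Q]]: [p k] is ((e→s)→t), [W Q] is (e→s); result t.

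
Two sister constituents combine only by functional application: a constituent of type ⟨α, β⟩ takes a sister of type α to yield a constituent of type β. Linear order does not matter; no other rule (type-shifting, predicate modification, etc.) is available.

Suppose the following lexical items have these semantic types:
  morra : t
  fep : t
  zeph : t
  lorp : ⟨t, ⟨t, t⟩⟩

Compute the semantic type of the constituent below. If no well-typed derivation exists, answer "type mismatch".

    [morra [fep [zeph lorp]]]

type mismatch

[zeph lorp]: functor lorp : ⟨t, ⟨t, t⟩⟩, argument zeph : t; result ⟨t, t⟩.
[fep [zeph lorp]]: functor [zeph lorp] : ⟨t, t⟩, argument fep : t; result t.
[morra [fep [zeph lorp]]]: t and t cannot combine by function application — type clash.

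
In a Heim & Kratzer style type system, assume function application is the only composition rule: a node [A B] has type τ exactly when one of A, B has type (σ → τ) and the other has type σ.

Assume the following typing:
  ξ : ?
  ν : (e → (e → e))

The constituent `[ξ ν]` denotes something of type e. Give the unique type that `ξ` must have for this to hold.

((e → (e → e)) → e)

[ξ ν] must have type e. The sister ν has type (e → (e → e)); that is not a function onto e, so ξ must be the functor, of type ((e → (e → e)) → e).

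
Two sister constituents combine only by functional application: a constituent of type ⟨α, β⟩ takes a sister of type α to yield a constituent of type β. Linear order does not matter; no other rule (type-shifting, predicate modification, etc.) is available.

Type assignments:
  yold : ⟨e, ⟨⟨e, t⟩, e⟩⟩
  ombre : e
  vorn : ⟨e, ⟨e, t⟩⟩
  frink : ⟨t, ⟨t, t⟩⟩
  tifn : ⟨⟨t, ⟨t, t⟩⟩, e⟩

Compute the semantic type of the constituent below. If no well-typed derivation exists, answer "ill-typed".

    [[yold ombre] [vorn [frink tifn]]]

[yold ombre] — yold of type ⟨e, ⟨⟨e, t⟩, e⟩⟩ combines with ombre of type e: type ⟨⟨e, t⟩, e⟩.
[frink tifn] — tifn of type ⟨⟨t, ⟨t, t⟩⟩, e⟩ combines with frink of type ⟨t, ⟨t, t⟩⟩: type e.
[vorn [frink tifn]] — vorn of type ⟨e, ⟨e, t⟩⟩ combines with [frink tifn] of type e: type ⟨e, t⟩.
[[yold ombre] [vorn [frink tifn]]] — [yold ombre] of type ⟨⟨e, t⟩, e⟩ combines with [vorn [frink tifn]] of type ⟨e, t⟩: type e.

e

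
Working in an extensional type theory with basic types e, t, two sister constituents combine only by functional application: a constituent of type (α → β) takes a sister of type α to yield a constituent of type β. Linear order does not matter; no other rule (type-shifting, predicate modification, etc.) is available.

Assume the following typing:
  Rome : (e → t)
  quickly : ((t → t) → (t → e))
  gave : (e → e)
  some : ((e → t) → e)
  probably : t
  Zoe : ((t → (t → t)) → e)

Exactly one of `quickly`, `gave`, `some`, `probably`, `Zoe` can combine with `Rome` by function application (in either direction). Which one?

some

quickly : ((t → t) → (t → e)) — neither side's domain matches the other.
gave : (e → e) — neither side's domain matches the other.
some — combines: some : ((e → t) → e) takes Rome : (e → t) as argument, giving e.
probably : t — neither side's domain matches the other.
Zoe : ((t → (t → t)) → e) — neither side's domain matches the other.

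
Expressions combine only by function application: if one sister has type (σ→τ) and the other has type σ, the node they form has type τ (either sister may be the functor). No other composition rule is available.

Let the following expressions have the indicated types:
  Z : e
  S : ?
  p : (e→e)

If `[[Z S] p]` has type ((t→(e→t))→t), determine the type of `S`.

(e→((e→e)→((t→(e→t))→t)))

[[Z S] p] is required to be ((t→(e→t))→t). p : (e→e) cannot yield ((t→(e→t))→t) as functor, so [Z S] : ((e→e)→((t→(e→t))→t)).
[Z S] is required to be ((e→e)→((t→(e→t))→t)). Z : e cannot yield ((e→e)→((t→(e→t))→t)) as functor, so S : (e→((e→e)→((t→(e→t))→t))).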